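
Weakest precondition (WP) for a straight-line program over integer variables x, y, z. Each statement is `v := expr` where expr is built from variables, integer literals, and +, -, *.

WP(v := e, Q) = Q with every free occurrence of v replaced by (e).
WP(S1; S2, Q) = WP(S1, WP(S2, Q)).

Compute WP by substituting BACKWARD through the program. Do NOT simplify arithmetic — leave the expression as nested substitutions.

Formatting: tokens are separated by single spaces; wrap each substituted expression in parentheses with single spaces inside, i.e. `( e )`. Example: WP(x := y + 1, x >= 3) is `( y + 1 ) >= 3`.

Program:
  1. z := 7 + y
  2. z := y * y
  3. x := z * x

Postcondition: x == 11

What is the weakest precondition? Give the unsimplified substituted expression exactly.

Answer: ( ( y * y ) * x ) == 11

Derivation:
post: x == 11
stmt 3: x := z * x  -- replace 1 occurrence(s) of x with (z * x)
  => ( z * x ) == 11
stmt 2: z := y * y  -- replace 1 occurrence(s) of z with (y * y)
  => ( ( y * y ) * x ) == 11
stmt 1: z := 7 + y  -- replace 0 occurrence(s) of z with (7 + y)
  => ( ( y * y ) * x ) == 11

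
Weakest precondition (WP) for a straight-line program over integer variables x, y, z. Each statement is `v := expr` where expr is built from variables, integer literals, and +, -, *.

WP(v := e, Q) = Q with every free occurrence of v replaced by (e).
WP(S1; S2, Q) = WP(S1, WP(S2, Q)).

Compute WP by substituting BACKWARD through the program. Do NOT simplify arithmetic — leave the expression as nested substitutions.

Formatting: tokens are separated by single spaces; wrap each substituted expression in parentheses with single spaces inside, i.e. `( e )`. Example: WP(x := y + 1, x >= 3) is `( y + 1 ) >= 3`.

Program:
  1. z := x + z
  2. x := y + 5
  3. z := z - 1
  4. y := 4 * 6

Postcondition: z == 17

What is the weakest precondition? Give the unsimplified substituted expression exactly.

post: z == 17
stmt 4: y := 4 * 6  -- replace 0 occurrence(s) of y with (4 * 6)
  => z == 17
stmt 3: z := z - 1  -- replace 1 occurrence(s) of z with (z - 1)
  => ( z - 1 ) == 17
stmt 2: x := y + 5  -- replace 0 occurrence(s) of x with (y + 5)
  => ( z - 1 ) == 17
stmt 1: z := x + z  -- replace 1 occurrence(s) of z with (x + z)
  => ( ( x + z ) - 1 ) == 17

Answer: ( ( x + z ) - 1 ) == 17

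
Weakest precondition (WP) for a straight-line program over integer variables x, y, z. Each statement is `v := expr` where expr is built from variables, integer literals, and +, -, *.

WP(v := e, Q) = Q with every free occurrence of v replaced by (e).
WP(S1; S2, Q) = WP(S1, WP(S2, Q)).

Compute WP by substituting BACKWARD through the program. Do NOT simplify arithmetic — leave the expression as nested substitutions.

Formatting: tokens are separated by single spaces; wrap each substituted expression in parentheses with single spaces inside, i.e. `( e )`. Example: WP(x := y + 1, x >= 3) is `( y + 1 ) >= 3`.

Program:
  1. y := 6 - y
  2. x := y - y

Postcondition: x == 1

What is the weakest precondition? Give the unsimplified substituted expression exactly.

post: x == 1
stmt 2: x := y - y  -- replace 1 occurrence(s) of x with (y - y)
  => ( y - y ) == 1
stmt 1: y := 6 - y  -- replace 2 occurrence(s) of y with (6 - y)
  => ( ( 6 - y ) - ( 6 - y ) ) == 1

Answer: ( ( 6 - y ) - ( 6 - y ) ) == 1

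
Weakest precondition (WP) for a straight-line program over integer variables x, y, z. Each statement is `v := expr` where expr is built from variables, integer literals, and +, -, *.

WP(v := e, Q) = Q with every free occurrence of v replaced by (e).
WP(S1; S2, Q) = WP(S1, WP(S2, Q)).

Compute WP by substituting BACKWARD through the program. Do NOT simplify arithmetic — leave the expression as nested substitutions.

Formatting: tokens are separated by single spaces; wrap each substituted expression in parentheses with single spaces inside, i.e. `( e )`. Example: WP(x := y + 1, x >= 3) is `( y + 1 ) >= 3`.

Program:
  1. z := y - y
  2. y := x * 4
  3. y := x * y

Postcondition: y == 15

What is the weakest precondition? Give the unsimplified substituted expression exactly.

post: y == 15
stmt 3: y := x * y  -- replace 1 occurrence(s) of y with (x * y)
  => ( x * y ) == 15
stmt 2: y := x * 4  -- replace 1 occurrence(s) of y with (x * 4)
  => ( x * ( x * 4 ) ) == 15
stmt 1: z := y - y  -- replace 0 occurrence(s) of z with (y - y)
  => ( x * ( x * 4 ) ) == 15

Answer: ( x * ( x * 4 ) ) == 15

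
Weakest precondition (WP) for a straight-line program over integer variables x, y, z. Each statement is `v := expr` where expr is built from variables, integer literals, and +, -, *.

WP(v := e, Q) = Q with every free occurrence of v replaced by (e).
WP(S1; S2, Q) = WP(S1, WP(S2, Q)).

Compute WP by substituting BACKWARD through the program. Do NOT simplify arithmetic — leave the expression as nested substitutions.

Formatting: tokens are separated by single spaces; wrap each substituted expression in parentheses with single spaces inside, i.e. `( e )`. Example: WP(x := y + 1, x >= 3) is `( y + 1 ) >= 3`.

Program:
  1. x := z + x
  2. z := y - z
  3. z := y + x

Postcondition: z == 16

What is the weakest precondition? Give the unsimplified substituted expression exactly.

Answer: ( y + ( z + x ) ) == 16

Derivation:
post: z == 16
stmt 3: z := y + x  -- replace 1 occurrence(s) of z with (y + x)
  => ( y + x ) == 16
stmt 2: z := y - z  -- replace 0 occurrence(s) of z with (y - z)
  => ( y + x ) == 16
stmt 1: x := z + x  -- replace 1 occurrence(s) of x with (z + x)
  => ( y + ( z + x ) ) == 16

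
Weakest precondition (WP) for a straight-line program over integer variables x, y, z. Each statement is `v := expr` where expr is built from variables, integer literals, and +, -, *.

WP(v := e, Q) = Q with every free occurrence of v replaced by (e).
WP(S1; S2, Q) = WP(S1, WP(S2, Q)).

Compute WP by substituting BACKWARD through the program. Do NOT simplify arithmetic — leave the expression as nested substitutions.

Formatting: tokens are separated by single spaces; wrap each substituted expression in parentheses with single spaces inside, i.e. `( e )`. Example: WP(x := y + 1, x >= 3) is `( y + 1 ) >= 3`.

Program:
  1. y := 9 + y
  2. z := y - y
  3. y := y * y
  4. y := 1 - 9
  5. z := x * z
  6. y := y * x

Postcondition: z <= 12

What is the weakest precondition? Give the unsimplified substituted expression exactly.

post: z <= 12
stmt 6: y := y * x  -- replace 0 occurrence(s) of y with (y * x)
  => z <= 12
stmt 5: z := x * z  -- replace 1 occurrence(s) of z with (x * z)
  => ( x * z ) <= 12
stmt 4: y := 1 - 9  -- replace 0 occurrence(s) of y with (1 - 9)
  => ( x * z ) <= 12
stmt 3: y := y * y  -- replace 0 occurrence(s) of y with (y * y)
  => ( x * z ) <= 12
stmt 2: z := y - y  -- replace 1 occurrence(s) of z with (y - y)
  => ( x * ( y - y ) ) <= 12
stmt 1: y := 9 + y  -- replace 2 occurrence(s) of y with (9 + y)
  => ( x * ( ( 9 + y ) - ( 9 + y ) ) ) <= 12

Answer: ( x * ( ( 9 + y ) - ( 9 + y ) ) ) <= 12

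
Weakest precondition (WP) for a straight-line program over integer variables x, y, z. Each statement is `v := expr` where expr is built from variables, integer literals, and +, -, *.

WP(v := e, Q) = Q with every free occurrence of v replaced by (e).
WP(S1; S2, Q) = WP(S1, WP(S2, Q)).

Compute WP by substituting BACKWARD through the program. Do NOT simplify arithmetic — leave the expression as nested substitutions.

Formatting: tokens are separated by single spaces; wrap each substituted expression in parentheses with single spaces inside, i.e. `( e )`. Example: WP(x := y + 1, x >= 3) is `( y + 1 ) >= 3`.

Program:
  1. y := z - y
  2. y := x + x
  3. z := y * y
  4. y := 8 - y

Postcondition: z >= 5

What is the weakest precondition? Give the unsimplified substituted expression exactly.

Answer: ( ( x + x ) * ( x + x ) ) >= 5

Derivation:
post: z >= 5
stmt 4: y := 8 - y  -- replace 0 occurrence(s) of y with (8 - y)
  => z >= 5
stmt 3: z := y * y  -- replace 1 occurrence(s) of z with (y * y)
  => ( y * y ) >= 5
stmt 2: y := x + x  -- replace 2 occurrence(s) of y with (x + x)
  => ( ( x + x ) * ( x + x ) ) >= 5
stmt 1: y := z - y  -- replace 0 occurrence(s) of y with (z - y)
  => ( ( x + x ) * ( x + x ) ) >= 5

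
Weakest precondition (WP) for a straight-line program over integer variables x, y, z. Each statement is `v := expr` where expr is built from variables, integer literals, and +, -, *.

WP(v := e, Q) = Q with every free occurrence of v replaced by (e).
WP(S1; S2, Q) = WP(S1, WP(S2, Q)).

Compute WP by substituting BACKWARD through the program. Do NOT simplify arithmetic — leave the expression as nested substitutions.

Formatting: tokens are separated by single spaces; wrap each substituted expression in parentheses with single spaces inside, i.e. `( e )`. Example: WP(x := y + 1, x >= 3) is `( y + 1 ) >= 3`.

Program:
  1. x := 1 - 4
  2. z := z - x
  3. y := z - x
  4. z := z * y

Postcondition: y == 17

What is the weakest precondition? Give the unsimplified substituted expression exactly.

Answer: ( ( z - ( 1 - 4 ) ) - ( 1 - 4 ) ) == 17

Derivation:
post: y == 17
stmt 4: z := z * y  -- replace 0 occurrence(s) of z with (z * y)
  => y == 17
stmt 3: y := z - x  -- replace 1 occurrence(s) of y with (z - x)
  => ( z - x ) == 17
stmt 2: z := z - x  -- replace 1 occurrence(s) of z with (z - x)
  => ( ( z - x ) - x ) == 17
stmt 1: x := 1 - 4  -- replace 2 occurrence(s) of x with (1 - 4)
  => ( ( z - ( 1 - 4 ) ) - ( 1 - 4 ) ) == 17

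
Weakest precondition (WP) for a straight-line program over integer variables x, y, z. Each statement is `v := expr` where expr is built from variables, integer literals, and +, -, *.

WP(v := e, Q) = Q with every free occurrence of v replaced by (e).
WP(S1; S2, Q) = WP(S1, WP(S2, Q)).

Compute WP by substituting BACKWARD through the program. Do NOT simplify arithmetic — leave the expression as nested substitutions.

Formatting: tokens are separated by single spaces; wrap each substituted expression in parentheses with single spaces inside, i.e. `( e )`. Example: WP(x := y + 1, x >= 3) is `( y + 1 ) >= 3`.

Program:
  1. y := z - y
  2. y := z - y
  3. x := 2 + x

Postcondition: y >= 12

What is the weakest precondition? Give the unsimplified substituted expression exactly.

Answer: ( z - ( z - y ) ) >= 12

Derivation:
post: y >= 12
stmt 3: x := 2 + x  -- replace 0 occurrence(s) of x with (2 + x)
  => y >= 12
stmt 2: y := z - y  -- replace 1 occurrence(s) of y with (z - y)
  => ( z - y ) >= 12
stmt 1: y := z - y  -- replace 1 occurrence(s) of y with (z - y)
  => ( z - ( z - y ) ) >= 12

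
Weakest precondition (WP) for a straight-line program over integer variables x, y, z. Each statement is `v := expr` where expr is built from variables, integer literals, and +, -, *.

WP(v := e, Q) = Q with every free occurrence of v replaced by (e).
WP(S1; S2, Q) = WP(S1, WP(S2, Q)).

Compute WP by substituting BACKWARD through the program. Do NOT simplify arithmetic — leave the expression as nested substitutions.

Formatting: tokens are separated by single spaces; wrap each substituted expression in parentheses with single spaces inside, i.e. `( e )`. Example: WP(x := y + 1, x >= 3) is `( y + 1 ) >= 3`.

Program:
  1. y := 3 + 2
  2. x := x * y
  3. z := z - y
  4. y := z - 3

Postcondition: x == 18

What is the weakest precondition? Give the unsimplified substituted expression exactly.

post: x == 18
stmt 4: y := z - 3  -- replace 0 occurrence(s) of y with (z - 3)
  => x == 18
stmt 3: z := z - y  -- replace 0 occurrence(s) of z with (z - y)
  => x == 18
stmt 2: x := x * y  -- replace 1 occurrence(s) of x with (x * y)
  => ( x * y ) == 18
stmt 1: y := 3 + 2  -- replace 1 occurrence(s) of y with (3 + 2)
  => ( x * ( 3 + 2 ) ) == 18

Answer: ( x * ( 3 + 2 ) ) == 18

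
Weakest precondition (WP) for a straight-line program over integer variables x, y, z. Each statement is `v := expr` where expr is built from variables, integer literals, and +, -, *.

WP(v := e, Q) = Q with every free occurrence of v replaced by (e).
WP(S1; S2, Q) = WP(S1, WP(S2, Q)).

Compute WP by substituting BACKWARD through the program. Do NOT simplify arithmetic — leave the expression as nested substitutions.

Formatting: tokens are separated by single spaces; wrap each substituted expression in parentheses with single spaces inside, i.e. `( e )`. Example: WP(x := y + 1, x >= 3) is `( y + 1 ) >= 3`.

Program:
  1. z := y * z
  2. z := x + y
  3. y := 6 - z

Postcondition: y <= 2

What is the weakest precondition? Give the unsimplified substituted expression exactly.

post: y <= 2
stmt 3: y := 6 - z  -- replace 1 occurrence(s) of y with (6 - z)
  => ( 6 - z ) <= 2
stmt 2: z := x + y  -- replace 1 occurrence(s) of z with (x + y)
  => ( 6 - ( x + y ) ) <= 2
stmt 1: z := y * z  -- replace 0 occurrence(s) of z with (y * z)
  => ( 6 - ( x + y ) ) <= 2

Answer: ( 6 - ( x + y ) ) <= 2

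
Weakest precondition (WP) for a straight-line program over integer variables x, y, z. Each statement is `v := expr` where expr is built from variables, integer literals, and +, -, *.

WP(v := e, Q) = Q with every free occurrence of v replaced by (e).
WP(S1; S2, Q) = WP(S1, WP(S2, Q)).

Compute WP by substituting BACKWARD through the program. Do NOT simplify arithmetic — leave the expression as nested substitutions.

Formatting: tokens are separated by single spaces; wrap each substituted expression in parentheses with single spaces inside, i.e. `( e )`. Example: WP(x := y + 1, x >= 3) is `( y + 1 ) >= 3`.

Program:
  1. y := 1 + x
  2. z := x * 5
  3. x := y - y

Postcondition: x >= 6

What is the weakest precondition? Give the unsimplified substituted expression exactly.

Answer: ( ( 1 + x ) - ( 1 + x ) ) >= 6

Derivation:
post: x >= 6
stmt 3: x := y - y  -- replace 1 occurrence(s) of x with (y - y)
  => ( y - y ) >= 6
stmt 2: z := x * 5  -- replace 0 occurrence(s) of z with (x * 5)
  => ( y - y ) >= 6
stmt 1: y := 1 + x  -- replace 2 occurrence(s) of y with (1 + x)
  => ( ( 1 + x ) - ( 1 + x ) ) >= 6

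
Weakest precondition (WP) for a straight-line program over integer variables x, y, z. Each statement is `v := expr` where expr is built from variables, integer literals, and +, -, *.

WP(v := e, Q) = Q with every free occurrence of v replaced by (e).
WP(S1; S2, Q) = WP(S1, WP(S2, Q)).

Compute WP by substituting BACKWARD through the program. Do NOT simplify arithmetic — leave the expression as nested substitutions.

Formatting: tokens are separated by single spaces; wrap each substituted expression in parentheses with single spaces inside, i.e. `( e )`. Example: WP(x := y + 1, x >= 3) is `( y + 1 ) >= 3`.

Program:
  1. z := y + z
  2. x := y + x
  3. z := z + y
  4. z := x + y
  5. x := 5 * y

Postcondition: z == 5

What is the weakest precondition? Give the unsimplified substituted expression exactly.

Answer: ( ( y + x ) + y ) == 5

Derivation:
post: z == 5
stmt 5: x := 5 * y  -- replace 0 occurrence(s) of x with (5 * y)
  => z == 5
stmt 4: z := x + y  -- replace 1 occurrence(s) of z with (x + y)
  => ( x + y ) == 5
stmt 3: z := z + y  -- replace 0 occurrence(s) of z with (z + y)
  => ( x + y ) == 5
stmt 2: x := y + x  -- replace 1 occurrence(s) of x with (y + x)
  => ( ( y + x ) + y ) == 5
stmt 1: z := y + z  -- replace 0 occurrence(s) of z with (y + z)
  => ( ( y + x ) + y ) == 5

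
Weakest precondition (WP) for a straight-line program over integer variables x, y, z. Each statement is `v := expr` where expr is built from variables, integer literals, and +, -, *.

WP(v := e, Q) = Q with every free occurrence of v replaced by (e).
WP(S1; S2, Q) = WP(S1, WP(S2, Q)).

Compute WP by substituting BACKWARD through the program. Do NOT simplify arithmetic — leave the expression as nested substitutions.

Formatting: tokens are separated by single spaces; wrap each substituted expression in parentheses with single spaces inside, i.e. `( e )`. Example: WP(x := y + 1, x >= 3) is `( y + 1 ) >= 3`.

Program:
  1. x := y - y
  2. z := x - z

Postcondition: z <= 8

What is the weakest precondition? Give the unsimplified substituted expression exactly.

post: z <= 8
stmt 2: z := x - z  -- replace 1 occurrence(s) of z with (x - z)
  => ( x - z ) <= 8
stmt 1: x := y - y  -- replace 1 occurrence(s) of x with (y - y)
  => ( ( y - y ) - z ) <= 8

Answer: ( ( y - y ) - z ) <= 8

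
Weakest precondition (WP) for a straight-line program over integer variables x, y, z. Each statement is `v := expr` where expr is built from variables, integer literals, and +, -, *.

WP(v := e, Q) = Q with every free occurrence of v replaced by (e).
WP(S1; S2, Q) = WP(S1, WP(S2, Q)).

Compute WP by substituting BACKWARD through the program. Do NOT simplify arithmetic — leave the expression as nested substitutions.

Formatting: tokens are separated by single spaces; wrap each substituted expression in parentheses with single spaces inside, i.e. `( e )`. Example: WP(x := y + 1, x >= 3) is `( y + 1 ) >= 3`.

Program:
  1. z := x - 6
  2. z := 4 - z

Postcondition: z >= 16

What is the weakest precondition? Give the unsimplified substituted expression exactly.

Answer: ( 4 - ( x - 6 ) ) >= 16

Derivation:
post: z >= 16
stmt 2: z := 4 - z  -- replace 1 occurrence(s) of z with (4 - z)
  => ( 4 - z ) >= 16
stmt 1: z := x - 6  -- replace 1 occurrence(s) of z with (x - 6)
  => ( 4 - ( x - 6 ) ) >= 16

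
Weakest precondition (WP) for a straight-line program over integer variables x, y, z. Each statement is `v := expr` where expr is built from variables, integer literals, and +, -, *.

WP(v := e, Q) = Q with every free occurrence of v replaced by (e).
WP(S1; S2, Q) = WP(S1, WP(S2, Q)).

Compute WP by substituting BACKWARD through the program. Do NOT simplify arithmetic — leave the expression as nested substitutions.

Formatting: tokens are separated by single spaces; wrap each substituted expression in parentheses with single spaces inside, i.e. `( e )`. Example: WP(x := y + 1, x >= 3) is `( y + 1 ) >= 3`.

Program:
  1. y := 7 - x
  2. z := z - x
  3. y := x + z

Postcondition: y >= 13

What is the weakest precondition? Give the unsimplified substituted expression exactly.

Answer: ( x + ( z - x ) ) >= 13

Derivation:
post: y >= 13
stmt 3: y := x + z  -- replace 1 occurrence(s) of y with (x + z)
  => ( x + z ) >= 13
stmt 2: z := z - x  -- replace 1 occurrence(s) of z with (z - x)
  => ( x + ( z - x ) ) >= 13
stmt 1: y := 7 - x  -- replace 0 occurrence(s) of y with (7 - x)
  => ( x + ( z - x ) ) >= 13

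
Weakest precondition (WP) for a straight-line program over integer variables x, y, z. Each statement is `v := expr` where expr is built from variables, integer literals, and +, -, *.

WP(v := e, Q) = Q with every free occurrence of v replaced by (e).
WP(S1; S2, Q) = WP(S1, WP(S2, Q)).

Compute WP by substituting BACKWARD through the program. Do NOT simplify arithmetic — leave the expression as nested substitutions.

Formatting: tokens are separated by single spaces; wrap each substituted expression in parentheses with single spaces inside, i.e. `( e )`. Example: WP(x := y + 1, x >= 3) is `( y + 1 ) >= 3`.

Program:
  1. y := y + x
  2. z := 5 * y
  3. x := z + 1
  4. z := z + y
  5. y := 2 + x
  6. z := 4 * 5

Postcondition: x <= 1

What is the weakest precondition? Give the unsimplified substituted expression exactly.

Answer: ( ( 5 * ( y + x ) ) + 1 ) <= 1

Derivation:
post: x <= 1
stmt 6: z := 4 * 5  -- replace 0 occurrence(s) of z with (4 * 5)
  => x <= 1
stmt 5: y := 2 + x  -- replace 0 occurrence(s) of y with (2 + x)
  => x <= 1
stmt 4: z := z + y  -- replace 0 occurrence(s) of z with (z + y)
  => x <= 1
stmt 3: x := z + 1  -- replace 1 occurrence(s) of x with (z + 1)
  => ( z + 1 ) <= 1
stmt 2: z := 5 * y  -- replace 1 occurrence(s) of z with (5 * y)
  => ( ( 5 * y ) + 1 ) <= 1
stmt 1: y := y + x  -- replace 1 occurrence(s) of y with (y + x)
  => ( ( 5 * ( y + x ) ) + 1 ) <= 1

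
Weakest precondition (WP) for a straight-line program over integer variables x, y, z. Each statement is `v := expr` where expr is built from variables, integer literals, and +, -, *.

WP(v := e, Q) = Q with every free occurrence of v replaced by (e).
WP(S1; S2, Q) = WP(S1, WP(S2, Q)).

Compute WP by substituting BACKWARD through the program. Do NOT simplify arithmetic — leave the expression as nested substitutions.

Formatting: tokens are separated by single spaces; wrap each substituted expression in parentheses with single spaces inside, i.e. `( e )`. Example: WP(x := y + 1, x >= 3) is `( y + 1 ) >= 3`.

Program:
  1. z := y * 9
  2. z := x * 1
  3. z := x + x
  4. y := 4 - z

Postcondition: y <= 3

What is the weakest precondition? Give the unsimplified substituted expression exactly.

post: y <= 3
stmt 4: y := 4 - z  -- replace 1 occurrence(s) of y with (4 - z)
  => ( 4 - z ) <= 3
stmt 3: z := x + x  -- replace 1 occurrence(s) of z with (x + x)
  => ( 4 - ( x + x ) ) <= 3
stmt 2: z := x * 1  -- replace 0 occurrence(s) of z with (x * 1)
  => ( 4 - ( x + x ) ) <= 3
stmt 1: z := y * 9  -- replace 0 occurrence(s) of z with (y * 9)
  => ( 4 - ( x + x ) ) <= 3

Answer: ( 4 - ( x + x ) ) <= 3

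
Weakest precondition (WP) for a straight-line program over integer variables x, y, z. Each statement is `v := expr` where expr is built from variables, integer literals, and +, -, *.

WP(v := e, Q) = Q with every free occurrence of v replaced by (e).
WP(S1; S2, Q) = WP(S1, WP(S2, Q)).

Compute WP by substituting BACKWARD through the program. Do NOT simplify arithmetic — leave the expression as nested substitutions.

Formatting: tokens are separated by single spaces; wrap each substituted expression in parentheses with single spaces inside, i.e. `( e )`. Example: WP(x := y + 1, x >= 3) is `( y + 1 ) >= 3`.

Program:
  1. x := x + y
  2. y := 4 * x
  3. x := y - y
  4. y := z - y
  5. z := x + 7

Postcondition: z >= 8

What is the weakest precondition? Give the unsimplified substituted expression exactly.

post: z >= 8
stmt 5: z := x + 7  -- replace 1 occurrence(s) of z with (x + 7)
  => ( x + 7 ) >= 8
stmt 4: y := z - y  -- replace 0 occurrence(s) of y with (z - y)
  => ( x + 7 ) >= 8
stmt 3: x := y - y  -- replace 1 occurrence(s) of x with (y - y)
  => ( ( y - y ) + 7 ) >= 8
stmt 2: y := 4 * x  -- replace 2 occurrence(s) of y with (4 * x)
  => ( ( ( 4 * x ) - ( 4 * x ) ) + 7 ) >= 8
stmt 1: x := x + y  -- replace 2 occurrence(s) of x with (x + y)
  => ( ( ( 4 * ( x + y ) ) - ( 4 * ( x + y ) ) ) + 7 ) >= 8

Answer: ( ( ( 4 * ( x + y ) ) - ( 4 * ( x + y ) ) ) + 7 ) >= 8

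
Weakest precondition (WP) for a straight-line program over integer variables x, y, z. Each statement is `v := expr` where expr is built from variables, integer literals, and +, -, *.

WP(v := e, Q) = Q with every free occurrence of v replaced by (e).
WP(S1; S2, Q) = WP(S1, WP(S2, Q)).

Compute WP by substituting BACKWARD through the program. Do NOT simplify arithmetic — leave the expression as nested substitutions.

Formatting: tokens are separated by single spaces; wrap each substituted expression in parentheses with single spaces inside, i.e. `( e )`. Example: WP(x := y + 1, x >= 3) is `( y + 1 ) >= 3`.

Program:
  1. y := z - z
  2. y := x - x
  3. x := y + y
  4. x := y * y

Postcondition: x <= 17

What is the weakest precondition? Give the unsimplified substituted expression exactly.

Answer: ( ( x - x ) * ( x - x ) ) <= 17

Derivation:
post: x <= 17
stmt 4: x := y * y  -- replace 1 occurrence(s) of x with (y * y)
  => ( y * y ) <= 17
stmt 3: x := y + y  -- replace 0 occurrence(s) of x with (y + y)
  => ( y * y ) <= 17
stmt 2: y := x - x  -- replace 2 occurrence(s) of y with (x - x)
  => ( ( x - x ) * ( x - x ) ) <= 17
stmt 1: y := z - z  -- replace 0 occurrence(s) of y with (z - z)
  => ( ( x - x ) * ( x - x ) ) <= 17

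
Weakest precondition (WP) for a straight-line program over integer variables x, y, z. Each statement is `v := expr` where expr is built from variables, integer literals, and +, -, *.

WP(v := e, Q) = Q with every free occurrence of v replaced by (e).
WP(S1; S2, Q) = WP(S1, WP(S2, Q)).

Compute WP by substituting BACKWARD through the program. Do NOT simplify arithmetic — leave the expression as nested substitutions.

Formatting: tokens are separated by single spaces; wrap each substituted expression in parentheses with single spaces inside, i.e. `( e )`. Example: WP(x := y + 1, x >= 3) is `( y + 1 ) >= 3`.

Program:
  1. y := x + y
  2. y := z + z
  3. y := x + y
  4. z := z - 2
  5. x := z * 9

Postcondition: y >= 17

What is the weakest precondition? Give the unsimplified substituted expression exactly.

Answer: ( x + ( z + z ) ) >= 17

Derivation:
post: y >= 17
stmt 5: x := z * 9  -- replace 0 occurrence(s) of x with (z * 9)
  => y >= 17
stmt 4: z := z - 2  -- replace 0 occurrence(s) of z with (z - 2)
  => y >= 17
stmt 3: y := x + y  -- replace 1 occurrence(s) of y with (x + y)
  => ( x + y ) >= 17
stmt 2: y := z + z  -- replace 1 occurrence(s) of y with (z + z)
  => ( x + ( z + z ) ) >= 17
stmt 1: y := x + y  -- replace 0 occurrence(s) of y with (x + y)
  => ( x + ( z + z ) ) >= 17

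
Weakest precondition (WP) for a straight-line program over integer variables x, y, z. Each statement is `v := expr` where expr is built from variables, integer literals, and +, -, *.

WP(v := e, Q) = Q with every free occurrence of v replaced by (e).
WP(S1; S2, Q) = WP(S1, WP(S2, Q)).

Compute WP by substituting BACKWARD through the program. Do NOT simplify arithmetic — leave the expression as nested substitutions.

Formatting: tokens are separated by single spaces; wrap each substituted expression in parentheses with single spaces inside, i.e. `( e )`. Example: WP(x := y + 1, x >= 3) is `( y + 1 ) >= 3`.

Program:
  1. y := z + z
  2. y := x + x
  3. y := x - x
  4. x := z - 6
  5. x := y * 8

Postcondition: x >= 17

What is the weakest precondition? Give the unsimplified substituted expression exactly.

Answer: ( ( x - x ) * 8 ) >= 17

Derivation:
post: x >= 17
stmt 5: x := y * 8  -- replace 1 occurrence(s) of x with (y * 8)
  => ( y * 8 ) >= 17
stmt 4: x := z - 6  -- replace 0 occurrence(s) of x with (z - 6)
  => ( y * 8 ) >= 17
stmt 3: y := x - x  -- replace 1 occurrence(s) of y with (x - x)
  => ( ( x - x ) * 8 ) >= 17
stmt 2: y := x + x  -- replace 0 occurrence(s) of y with (x + x)
  => ( ( x - x ) * 8 ) >= 17
stmt 1: y := z + z  -- replace 0 occurrence(s) of y with (z + z)
  => ( ( x - x ) * 8 ) >= 17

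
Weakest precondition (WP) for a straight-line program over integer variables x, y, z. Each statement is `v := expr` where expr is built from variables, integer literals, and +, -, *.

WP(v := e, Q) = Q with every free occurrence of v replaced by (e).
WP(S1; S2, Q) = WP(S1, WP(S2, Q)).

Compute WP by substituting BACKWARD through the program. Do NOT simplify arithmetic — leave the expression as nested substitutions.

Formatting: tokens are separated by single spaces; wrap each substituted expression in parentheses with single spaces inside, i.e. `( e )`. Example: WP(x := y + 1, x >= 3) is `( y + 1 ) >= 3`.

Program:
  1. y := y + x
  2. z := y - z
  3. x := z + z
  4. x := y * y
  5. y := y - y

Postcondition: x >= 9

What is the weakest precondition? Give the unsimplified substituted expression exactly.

post: x >= 9
stmt 5: y := y - y  -- replace 0 occurrence(s) of y with (y - y)
  => x >= 9
stmt 4: x := y * y  -- replace 1 occurrence(s) of x with (y * y)
  => ( y * y ) >= 9
stmt 3: x := z + z  -- replace 0 occurrence(s) of x with (z + z)
  => ( y * y ) >= 9
stmt 2: z := y - z  -- replace 0 occurrence(s) of z with (y - z)
  => ( y * y ) >= 9
stmt 1: y := y + x  -- replace 2 occurrence(s) of y with (y + x)
  => ( ( y + x ) * ( y + x ) ) >= 9

Answer: ( ( y + x ) * ( y + x ) ) >= 9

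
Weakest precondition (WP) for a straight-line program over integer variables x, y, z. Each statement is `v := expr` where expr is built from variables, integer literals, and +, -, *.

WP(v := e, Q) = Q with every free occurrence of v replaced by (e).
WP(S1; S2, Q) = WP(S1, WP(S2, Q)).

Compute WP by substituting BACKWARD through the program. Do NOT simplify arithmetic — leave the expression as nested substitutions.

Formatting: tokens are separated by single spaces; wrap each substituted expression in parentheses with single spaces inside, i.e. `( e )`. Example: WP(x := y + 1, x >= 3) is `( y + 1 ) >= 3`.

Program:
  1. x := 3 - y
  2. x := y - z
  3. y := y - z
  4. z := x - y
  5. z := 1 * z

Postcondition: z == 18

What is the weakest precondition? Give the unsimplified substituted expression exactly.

Answer: ( 1 * ( ( y - z ) - ( y - z ) ) ) == 18

Derivation:
post: z == 18
stmt 5: z := 1 * z  -- replace 1 occurrence(s) of z with (1 * z)
  => ( 1 * z ) == 18
stmt 4: z := x - y  -- replace 1 occurrence(s) of z with (x - y)
  => ( 1 * ( x - y ) ) == 18
stmt 3: y := y - z  -- replace 1 occurrence(s) of y with (y - z)
  => ( 1 * ( x - ( y - z ) ) ) == 18
stmt 2: x := y - z  -- replace 1 occurrence(s) of x with (y - z)
  => ( 1 * ( ( y - z ) - ( y - z ) ) ) == 18
stmt 1: x := 3 - y  -- replace 0 occurrence(s) of x with (3 - y)
  => ( 1 * ( ( y - z ) - ( y - z ) ) ) == 18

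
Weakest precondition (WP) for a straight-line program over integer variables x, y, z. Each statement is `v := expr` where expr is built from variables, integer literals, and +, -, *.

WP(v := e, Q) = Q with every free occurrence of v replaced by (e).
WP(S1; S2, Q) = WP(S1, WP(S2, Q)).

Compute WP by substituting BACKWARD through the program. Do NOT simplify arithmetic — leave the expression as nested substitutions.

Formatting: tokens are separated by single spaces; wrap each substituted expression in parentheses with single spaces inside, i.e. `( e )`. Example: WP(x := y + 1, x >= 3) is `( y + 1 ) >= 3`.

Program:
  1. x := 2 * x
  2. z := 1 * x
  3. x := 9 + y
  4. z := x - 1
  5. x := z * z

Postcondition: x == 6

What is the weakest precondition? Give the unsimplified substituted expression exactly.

Answer: ( ( ( 9 + y ) - 1 ) * ( ( 9 + y ) - 1 ) ) == 6

Derivation:
post: x == 6
stmt 5: x := z * z  -- replace 1 occurrence(s) of x with (z * z)
  => ( z * z ) == 6
stmt 4: z := x - 1  -- replace 2 occurrence(s) of z with (x - 1)
  => ( ( x - 1 ) * ( x - 1 ) ) == 6
stmt 3: x := 9 + y  -- replace 2 occurrence(s) of x with (9 + y)
  => ( ( ( 9 + y ) - 1 ) * ( ( 9 + y ) - 1 ) ) == 6
stmt 2: z := 1 * x  -- replace 0 occurrence(s) of z with (1 * x)
  => ( ( ( 9 + y ) - 1 ) * ( ( 9 + y ) - 1 ) ) == 6
stmt 1: x := 2 * x  -- replace 0 occurrence(s) of x with (2 * x)
  => ( ( ( 9 + y ) - 1 ) * ( ( 9 + y ) - 1 ) ) == 6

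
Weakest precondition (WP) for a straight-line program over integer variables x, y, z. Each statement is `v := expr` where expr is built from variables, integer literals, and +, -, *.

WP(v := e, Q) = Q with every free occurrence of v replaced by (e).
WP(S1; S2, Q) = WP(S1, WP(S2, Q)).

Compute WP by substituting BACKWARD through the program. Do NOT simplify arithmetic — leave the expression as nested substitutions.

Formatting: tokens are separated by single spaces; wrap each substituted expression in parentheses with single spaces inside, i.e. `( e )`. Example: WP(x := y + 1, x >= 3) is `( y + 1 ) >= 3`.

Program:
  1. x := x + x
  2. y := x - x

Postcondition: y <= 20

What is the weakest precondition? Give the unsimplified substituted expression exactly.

Answer: ( ( x + x ) - ( x + x ) ) <= 20

Derivation:
post: y <= 20
stmt 2: y := x - x  -- replace 1 occurrence(s) of y with (x - x)
  => ( x - x ) <= 20
stmt 1: x := x + x  -- replace 2 occurrence(s) of x with (x + x)
  => ( ( x + x ) - ( x + x ) ) <= 20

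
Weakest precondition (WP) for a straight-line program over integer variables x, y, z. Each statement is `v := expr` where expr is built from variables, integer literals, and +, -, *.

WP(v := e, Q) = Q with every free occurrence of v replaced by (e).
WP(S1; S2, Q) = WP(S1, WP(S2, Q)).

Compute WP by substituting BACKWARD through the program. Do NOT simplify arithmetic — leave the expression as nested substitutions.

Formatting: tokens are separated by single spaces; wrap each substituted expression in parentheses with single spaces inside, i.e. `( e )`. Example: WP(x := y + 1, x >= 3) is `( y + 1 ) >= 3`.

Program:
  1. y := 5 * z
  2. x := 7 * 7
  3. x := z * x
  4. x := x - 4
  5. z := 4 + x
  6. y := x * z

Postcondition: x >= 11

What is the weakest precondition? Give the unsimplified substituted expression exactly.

post: x >= 11
stmt 6: y := x * z  -- replace 0 occurrence(s) of y with (x * z)
  => x >= 11
stmt 5: z := 4 + x  -- replace 0 occurrence(s) of z with (4 + x)
  => x >= 11
stmt 4: x := x - 4  -- replace 1 occurrence(s) of x with (x - 4)
  => ( x - 4 ) >= 11
stmt 3: x := z * x  -- replace 1 occurrence(s) of x with (z * x)
  => ( ( z * x ) - 4 ) >= 11
stmt 2: x := 7 * 7  -- replace 1 occurrence(s) of x with (7 * 7)
  => ( ( z * ( 7 * 7 ) ) - 4 ) >= 11
stmt 1: y := 5 * z  -- replace 0 occurrence(s) of y with (5 * z)
  => ( ( z * ( 7 * 7 ) ) - 4 ) >= 11

Answer: ( ( z * ( 7 * 7 ) ) - 4 ) >= 11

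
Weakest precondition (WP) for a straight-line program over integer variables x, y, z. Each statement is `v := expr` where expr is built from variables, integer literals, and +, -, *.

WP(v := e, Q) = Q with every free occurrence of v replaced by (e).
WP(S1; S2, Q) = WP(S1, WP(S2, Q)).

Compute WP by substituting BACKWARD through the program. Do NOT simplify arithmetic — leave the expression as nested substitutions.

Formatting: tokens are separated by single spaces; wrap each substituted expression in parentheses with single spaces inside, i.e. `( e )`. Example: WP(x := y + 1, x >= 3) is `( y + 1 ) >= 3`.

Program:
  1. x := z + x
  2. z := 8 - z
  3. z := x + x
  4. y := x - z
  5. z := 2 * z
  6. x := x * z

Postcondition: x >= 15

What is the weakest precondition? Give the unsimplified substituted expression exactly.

Answer: ( ( z + x ) * ( 2 * ( ( z + x ) + ( z + x ) ) ) ) >= 15

Derivation:
post: x >= 15
stmt 6: x := x * z  -- replace 1 occurrence(s) of x with (x * z)
  => ( x * z ) >= 15
stmt 5: z := 2 * z  -- replace 1 occurrence(s) of z with (2 * z)
  => ( x * ( 2 * z ) ) >= 15
stmt 4: y := x - z  -- replace 0 occurrence(s) of y with (x - z)
  => ( x * ( 2 * z ) ) >= 15
stmt 3: z := x + x  -- replace 1 occurrence(s) of z with (x + x)
  => ( x * ( 2 * ( x + x ) ) ) >= 15
stmt 2: z := 8 - z  -- replace 0 occurrence(s) of z with (8 - z)
  => ( x * ( 2 * ( x + x ) ) ) >= 15
stmt 1: x := z + x  -- replace 3 occurrence(s) of x with (z + x)
  => ( ( z + x ) * ( 2 * ( ( z + x ) + ( z + x ) ) ) ) >= 15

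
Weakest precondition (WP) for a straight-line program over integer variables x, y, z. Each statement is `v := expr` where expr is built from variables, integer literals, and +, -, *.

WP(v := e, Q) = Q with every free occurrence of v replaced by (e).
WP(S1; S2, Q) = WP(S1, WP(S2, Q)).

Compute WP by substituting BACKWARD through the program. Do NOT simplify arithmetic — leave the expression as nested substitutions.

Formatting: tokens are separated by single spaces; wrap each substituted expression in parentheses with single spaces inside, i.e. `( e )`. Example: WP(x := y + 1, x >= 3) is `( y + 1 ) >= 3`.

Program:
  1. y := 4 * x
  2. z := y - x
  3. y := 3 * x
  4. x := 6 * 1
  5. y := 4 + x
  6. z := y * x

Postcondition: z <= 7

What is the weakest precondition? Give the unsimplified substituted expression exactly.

post: z <= 7
stmt 6: z := y * x  -- replace 1 occurrence(s) of z with (y * x)
  => ( y * x ) <= 7
stmt 5: y := 4 + x  -- replace 1 occurrence(s) of y with (4 + x)
  => ( ( 4 + x ) * x ) <= 7
stmt 4: x := 6 * 1  -- replace 2 occurrence(s) of x with (6 * 1)
  => ( ( 4 + ( 6 * 1 ) ) * ( 6 * 1 ) ) <= 7
stmt 3: y := 3 * x  -- replace 0 occurrence(s) of y with (3 * x)
  => ( ( 4 + ( 6 * 1 ) ) * ( 6 * 1 ) ) <= 7
stmt 2: z := y - x  -- replace 0 occurrence(s) of z with (y - x)
  => ( ( 4 + ( 6 * 1 ) ) * ( 6 * 1 ) ) <= 7
stmt 1: y := 4 * x  -- replace 0 occurrence(s) of y with (4 * x)
  => ( ( 4 + ( 6 * 1 ) ) * ( 6 * 1 ) ) <= 7

Answer: ( ( 4 + ( 6 * 1 ) ) * ( 6 * 1 ) ) <= 7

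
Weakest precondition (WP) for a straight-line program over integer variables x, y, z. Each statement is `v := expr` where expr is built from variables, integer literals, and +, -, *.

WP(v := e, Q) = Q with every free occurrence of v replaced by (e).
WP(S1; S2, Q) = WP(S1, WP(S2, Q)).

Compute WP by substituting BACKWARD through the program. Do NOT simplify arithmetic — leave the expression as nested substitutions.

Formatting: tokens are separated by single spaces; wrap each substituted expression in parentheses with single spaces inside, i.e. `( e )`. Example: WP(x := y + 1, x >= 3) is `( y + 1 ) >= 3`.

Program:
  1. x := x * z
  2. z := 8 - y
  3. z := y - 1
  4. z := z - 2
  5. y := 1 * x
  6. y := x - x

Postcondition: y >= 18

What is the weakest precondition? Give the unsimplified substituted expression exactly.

post: y >= 18
stmt 6: y := x - x  -- replace 1 occurrence(s) of y with (x - x)
  => ( x - x ) >= 18
stmt 5: y := 1 * x  -- replace 0 occurrence(s) of y with (1 * x)
  => ( x - x ) >= 18
stmt 4: z := z - 2  -- replace 0 occurrence(s) of z with (z - 2)
  => ( x - x ) >= 18
stmt 3: z := y - 1  -- replace 0 occurrence(s) of z with (y - 1)
  => ( x - x ) >= 18
stmt 2: z := 8 - y  -- replace 0 occurrence(s) of z with (8 - y)
  => ( x - x ) >= 18
stmt 1: x := x * z  -- replace 2 occurrence(s) of x with (x * z)
  => ( ( x * z ) - ( x * z ) ) >= 18

Answer: ( ( x * z ) - ( x * z ) ) >= 18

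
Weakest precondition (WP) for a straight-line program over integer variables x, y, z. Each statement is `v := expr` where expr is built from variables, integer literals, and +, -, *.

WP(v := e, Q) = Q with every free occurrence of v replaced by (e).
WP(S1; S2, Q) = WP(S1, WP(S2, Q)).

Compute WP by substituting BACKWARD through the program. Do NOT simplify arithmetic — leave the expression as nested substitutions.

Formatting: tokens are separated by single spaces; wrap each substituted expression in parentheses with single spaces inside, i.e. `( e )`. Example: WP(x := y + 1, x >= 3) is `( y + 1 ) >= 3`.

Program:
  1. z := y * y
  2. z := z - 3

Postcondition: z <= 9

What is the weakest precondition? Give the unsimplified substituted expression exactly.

post: z <= 9
stmt 2: z := z - 3  -- replace 1 occurrence(s) of z with (z - 3)
  => ( z - 3 ) <= 9
stmt 1: z := y * y  -- replace 1 occurrence(s) of z with (y * y)
  => ( ( y * y ) - 3 ) <= 9

Answer: ( ( y * y ) - 3 ) <= 9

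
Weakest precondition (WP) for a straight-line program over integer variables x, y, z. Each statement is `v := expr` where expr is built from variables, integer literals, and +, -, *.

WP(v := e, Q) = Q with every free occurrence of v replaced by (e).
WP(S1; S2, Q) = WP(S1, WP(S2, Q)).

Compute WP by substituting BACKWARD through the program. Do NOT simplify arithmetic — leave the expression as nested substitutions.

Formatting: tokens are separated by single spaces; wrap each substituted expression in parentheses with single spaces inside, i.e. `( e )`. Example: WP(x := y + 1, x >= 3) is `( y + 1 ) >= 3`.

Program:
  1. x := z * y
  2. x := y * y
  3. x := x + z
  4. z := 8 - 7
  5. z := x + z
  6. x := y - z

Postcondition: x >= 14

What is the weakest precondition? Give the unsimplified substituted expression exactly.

Answer: ( y - ( ( ( y * y ) + z ) + ( 8 - 7 ) ) ) >= 14

Derivation:
post: x >= 14
stmt 6: x := y - z  -- replace 1 occurrence(s) of x with (y - z)
  => ( y - z ) >= 14
stmt 5: z := x + z  -- replace 1 occurrence(s) of z with (x + z)
  => ( y - ( x + z ) ) >= 14
stmt 4: z := 8 - 7  -- replace 1 occurrence(s) of z with (8 - 7)
  => ( y - ( x + ( 8 - 7 ) ) ) >= 14
stmt 3: x := x + z  -- replace 1 occurrence(s) of x with (x + z)
  => ( y - ( ( x + z ) + ( 8 - 7 ) ) ) >= 14
stmt 2: x := y * y  -- replace 1 occurrence(s) of x with (y * y)
  => ( y - ( ( ( y * y ) + z ) + ( 8 - 7 ) ) ) >= 14
stmt 1: x := z * y  -- replace 0 occurrence(s) of x with (z * y)
  => ( y - ( ( ( y * y ) + z ) + ( 8 - 7 ) ) ) >= 14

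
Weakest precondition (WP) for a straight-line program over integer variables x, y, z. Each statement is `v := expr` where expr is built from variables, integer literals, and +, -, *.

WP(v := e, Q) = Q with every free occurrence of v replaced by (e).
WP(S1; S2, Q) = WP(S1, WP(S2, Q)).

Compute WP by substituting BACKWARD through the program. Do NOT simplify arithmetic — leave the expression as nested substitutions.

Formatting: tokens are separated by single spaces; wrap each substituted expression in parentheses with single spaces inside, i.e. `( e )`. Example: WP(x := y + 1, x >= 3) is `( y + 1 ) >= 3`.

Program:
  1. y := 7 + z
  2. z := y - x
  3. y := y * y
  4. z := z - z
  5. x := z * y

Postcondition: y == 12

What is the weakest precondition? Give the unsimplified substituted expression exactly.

post: y == 12
stmt 5: x := z * y  -- replace 0 occurrence(s) of x with (z * y)
  => y == 12
stmt 4: z := z - z  -- replace 0 occurrence(s) of z with (z - z)
  => y == 12
stmt 3: y := y * y  -- replace 1 occurrence(s) of y with (y * y)
  => ( y * y ) == 12
stmt 2: z := y - x  -- replace 0 occurrence(s) of z with (y - x)
  => ( y * y ) == 12
stmt 1: y := 7 + z  -- replace 2 occurrence(s) of y with (7 + z)
  => ( ( 7 + z ) * ( 7 + z ) ) == 12

Answer: ( ( 7 + z ) * ( 7 + z ) ) == 12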